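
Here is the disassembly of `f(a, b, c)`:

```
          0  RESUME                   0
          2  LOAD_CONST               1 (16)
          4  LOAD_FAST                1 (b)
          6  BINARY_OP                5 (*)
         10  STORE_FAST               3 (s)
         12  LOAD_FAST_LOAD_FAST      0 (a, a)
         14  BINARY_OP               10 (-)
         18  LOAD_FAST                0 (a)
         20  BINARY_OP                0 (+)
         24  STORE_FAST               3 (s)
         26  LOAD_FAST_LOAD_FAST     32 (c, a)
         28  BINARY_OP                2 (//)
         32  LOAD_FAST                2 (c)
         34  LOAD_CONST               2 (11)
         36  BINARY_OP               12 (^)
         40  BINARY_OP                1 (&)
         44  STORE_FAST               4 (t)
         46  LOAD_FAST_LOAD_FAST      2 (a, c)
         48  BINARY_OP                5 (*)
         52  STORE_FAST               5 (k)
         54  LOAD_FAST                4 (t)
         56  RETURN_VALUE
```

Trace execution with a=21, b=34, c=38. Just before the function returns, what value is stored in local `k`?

798

LOAD_CONST → push 16. Stack: [16]
LOAD_FAST b → push 34. Stack: [16, 34]
BINARY_OP * → 16 * 34 = 544. Stack: [544]
STORE_FAST s → s=544. Stack: []
LOAD_FAST_LOAD_FAST a,a → push 21,21. Stack: [21, 21]
BINARY_OP - → 21 - 21 = 0. Stack: [0]
LOAD_FAST a → push 21. Stack: [0, 21]
BINARY_OP + → 0 + 21 = 21. Stack: [21]
STORE_FAST s → s=21. Stack: []
LOAD_FAST_LOAD_FAST c,a → push 38,21. Stack: [38, 21]
BINARY_OP // → 38 // 21 = 1. Stack: [1]
LOAD_FAST c → push 38. Stack: [1, 38]
LOAD_CONST → push 11. Stack: [1, 38, 11]
BINARY_OP ^ → 38 ^ 11 = 45. Stack: [1, 45]
BINARY_OP & → 1 & 45 = 1. Stack: [1]
STORE_FAST t → t=1. Stack: []
LOAD_FAST_LOAD_FAST a,c → push 21,38. Stack: [21, 38]
BINARY_OP * → 21 * 38 = 798. Stack: [798]
STORE_FAST k → k=798. Stack: []
LOAD_FAST t → push 1. Stack: [1]
RETURN_VALUE → return 1.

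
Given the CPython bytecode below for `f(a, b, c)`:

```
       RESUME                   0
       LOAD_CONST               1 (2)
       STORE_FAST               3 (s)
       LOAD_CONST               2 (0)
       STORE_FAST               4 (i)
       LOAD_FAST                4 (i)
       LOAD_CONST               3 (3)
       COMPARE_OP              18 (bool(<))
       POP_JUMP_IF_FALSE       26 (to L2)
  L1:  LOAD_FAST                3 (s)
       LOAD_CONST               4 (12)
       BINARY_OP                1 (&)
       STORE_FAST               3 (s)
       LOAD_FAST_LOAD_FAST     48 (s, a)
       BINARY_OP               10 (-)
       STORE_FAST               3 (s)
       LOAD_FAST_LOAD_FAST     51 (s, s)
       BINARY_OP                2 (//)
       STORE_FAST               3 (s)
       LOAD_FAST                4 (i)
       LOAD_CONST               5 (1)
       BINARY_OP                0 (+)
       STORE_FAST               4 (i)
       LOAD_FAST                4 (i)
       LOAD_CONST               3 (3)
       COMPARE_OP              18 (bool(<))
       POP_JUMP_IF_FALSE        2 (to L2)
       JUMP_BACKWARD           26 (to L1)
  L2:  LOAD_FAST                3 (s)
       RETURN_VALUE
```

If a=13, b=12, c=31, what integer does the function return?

1

LOAD_CONST → push 2. Stack: [2]
STORE_FAST s → s=2. Stack: []
LOAD_CONST → push 0. Stack: [0]
STORE_FAST i → i=0. Stack: []
LOAD_FAST i → push 0. Stack: [0]
LOAD_CONST → push 3. Stack: [0, 3]
COMPARE_OP bool(<) → 0 vs 3 = True. Stack: [True]
POP_JUMP_IF_FALSE → pop True; no jump. Stack: []
LOAD_FAST s → push 2. Stack: [2]
LOAD_CONST → push 12. Stack: [2, 12]
BINARY_OP & → 2 & 12 = 0. Stack: [0]
STORE_FAST s → s=0. Stack: []
LOAD_FAST_LOAD_FAST s,a → push 0,13. Stack: [0, 13]
BINARY_OP - → 0 - 13 = -13. Stack: [-13]
STORE_FAST s → s=-13. Stack: []
LOAD_FAST_LOAD_FAST s,s → push -13,-13. Stack: [-13, -13]
BINARY_OP // → -13 // -13 = 1. Stack: [1]
STORE_FAST s → s=1. Stack: []
LOAD_FAST i → push 0. Stack: [0]
LOAD_CONST → push 1. Stack: [0, 1]
BINARY_OP + → 0 + 1 = 1. Stack: [1]
STORE_FAST i → i=1. Stack: []
LOAD_FAST i → push 1. Stack: [1]
LOAD_CONST → push 3. Stack: [1, 3]
COMPARE_OP bool(<) → 1 vs 3 = True. Stack: [True]
POP_JUMP_IF_FALSE → pop True; no jump. Stack: []
LOAD_FAST s → push 1. Stack: [1]
LOAD_CONST → push 12. Stack: [1, 12]
BINARY_OP & → 1 & 12 = 0. Stack: [0]
STORE_FAST s → s=0. Stack: []
LOAD_FAST_LOAD_FAST s,a → push 0,13. Stack: [0, 13]
BINARY_OP - → 0 - 13 = -13. Stack: [-13]
STORE_FAST s → s=-13. Stack: []
LOAD_FAST_LOAD_FAST s,s → push -13,-13. Stack: [-13, -13]
BINARY_OP // → -13 // -13 = 1. Stack: [1]
STORE_FAST s → s=1. Stack: []
LOAD_FAST i → push 1. Stack: [1]
LOAD_CONST → push 1. Stack: [1, 1]
BINARY_OP + → 1 + 1 = 2. Stack: [2]
STORE_FAST i → i=2. Stack: []
LOAD_FAST i → push 2. Stack: [2]
LOAD_CONST → push 3. Stack: [2, 3]
COMPARE_OP bool(<) → 2 vs 3 = True. Stack: [True]
POP_JUMP_IF_FALSE → pop True; no jump. Stack: []
LOAD_FAST s → push 1. Stack: [1]
LOAD_CONST → push 12. Stack: [1, 12]
BINARY_OP & → 1 & 12 = 0. Stack: [0]
STORE_FAST s → s=0. Stack: []
LOAD_FAST_LOAD_FAST s,a → push 0,13. Stack: [0, 13]
BINARY_OP - → 0 - 13 = -13. Stack: [-13]
STORE_FAST s → s=-13. Stack: []
LOAD_FAST_LOAD_FAST s,s → push -13,-13. Stack: [-13, -13]
BINARY_OP // → -13 // -13 = 1. Stack: [1]
STORE_FAST s → s=1. Stack: []
LOAD_FAST i → push 2. Stack: [2]
LOAD_CONST → push 1. Stack: [2, 1]
BINARY_OP + → 2 + 1 = 3. Stack: [3]
STORE_FAST i → i=3. Stack: []
LOAD_FAST i → push 3. Stack: [3]
LOAD_CONST → push 3. Stack: [3, 3]
COMPARE_OP bool(<) → 3 vs 3 = False. Stack: [False]
POP_JUMP_IF_FALSE → pop False; jump. Stack: []
LOAD_FAST s → push 1. Stack: [1]
RETURN_VALUE → return 1.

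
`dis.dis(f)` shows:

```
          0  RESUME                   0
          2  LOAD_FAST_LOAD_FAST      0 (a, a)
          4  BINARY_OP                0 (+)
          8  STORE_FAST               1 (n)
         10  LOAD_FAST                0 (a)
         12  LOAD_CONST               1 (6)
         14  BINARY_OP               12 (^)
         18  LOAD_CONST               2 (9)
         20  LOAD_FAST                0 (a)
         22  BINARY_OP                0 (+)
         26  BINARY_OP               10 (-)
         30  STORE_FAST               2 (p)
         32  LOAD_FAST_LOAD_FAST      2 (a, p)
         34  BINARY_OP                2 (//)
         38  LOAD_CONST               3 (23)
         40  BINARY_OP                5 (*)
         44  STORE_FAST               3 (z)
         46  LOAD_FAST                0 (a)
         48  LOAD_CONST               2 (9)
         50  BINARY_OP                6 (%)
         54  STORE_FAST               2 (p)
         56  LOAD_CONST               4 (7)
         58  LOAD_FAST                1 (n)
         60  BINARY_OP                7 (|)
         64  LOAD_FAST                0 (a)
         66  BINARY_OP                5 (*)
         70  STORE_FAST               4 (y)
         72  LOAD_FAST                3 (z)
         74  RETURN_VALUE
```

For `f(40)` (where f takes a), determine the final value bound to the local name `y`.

3480

LOAD_FAST_LOAD_FAST a,a → push 40,40. Stack: [40, 40]
BINARY_OP + → 40 + 40 = 80. Stack: [80]
STORE_FAST n → n=80. Stack: []
LOAD_FAST a → push 40. Stack: [40]
LOAD_CONST → push 6. Stack: [40, 6]
BINARY_OP ^ → 40 ^ 6 = 46. Stack: [46]
LOAD_CONST → push 9. Stack: [46, 9]
LOAD_FAST a → push 40. Stack: [46, 9, 40]
BINARY_OP + → 9 + 40 = 49. Stack: [46, 49]
BINARY_OP - → 46 - 49 = -3. Stack: [-3]
STORE_FAST p → p=-3. Stack: []
LOAD_FAST_LOAD_FAST a,p → push 40,-3. Stack: [40, -3]
BINARY_OP // → 40 // -3 = -14. Stack: [-14]
LOAD_CONST → push 23. Stack: [-14, 23]
BINARY_OP * → -14 * 23 = -322. Stack: [-322]
STORE_FAST z → z=-322. Stack: []
LOAD_FAST a → push 40. Stack: [40]
LOAD_CONST → push 9. Stack: [40, 9]
BINARY_OP % → 40 % 9 = 4. Stack: [4]
STORE_FAST p → p=4. Stack: []
LOAD_CONST → push 7. Stack: [7]
LOAD_FAST n → push 80. Stack: [7, 80]
BINARY_OP | → 7 | 80 = 87. Stack: [87]
LOAD_FAST a → push 40. Stack: [87, 40]
BINARY_OP * → 87 * 40 = 3480. Stack: [3480]
STORE_FAST y → y=3480. Stack: []
LOAD_FAST z → push -322. Stack: [-322]
RETURN_VALUE → return -322.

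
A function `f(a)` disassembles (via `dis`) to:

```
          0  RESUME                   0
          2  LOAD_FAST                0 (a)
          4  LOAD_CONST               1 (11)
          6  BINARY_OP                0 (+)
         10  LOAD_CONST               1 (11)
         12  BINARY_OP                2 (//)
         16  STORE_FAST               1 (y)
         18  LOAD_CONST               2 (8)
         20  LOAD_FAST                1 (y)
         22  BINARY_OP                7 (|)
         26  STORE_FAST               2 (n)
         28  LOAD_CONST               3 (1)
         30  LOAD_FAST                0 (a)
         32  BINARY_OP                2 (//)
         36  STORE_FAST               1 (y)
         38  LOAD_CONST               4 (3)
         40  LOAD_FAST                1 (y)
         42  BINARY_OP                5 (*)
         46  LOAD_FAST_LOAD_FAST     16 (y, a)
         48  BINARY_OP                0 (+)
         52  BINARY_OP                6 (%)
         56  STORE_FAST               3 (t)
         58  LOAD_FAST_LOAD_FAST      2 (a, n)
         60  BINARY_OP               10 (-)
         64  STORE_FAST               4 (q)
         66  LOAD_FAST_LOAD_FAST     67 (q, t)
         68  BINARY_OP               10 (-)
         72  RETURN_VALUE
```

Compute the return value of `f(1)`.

LOAD_FAST a → push 1. Stack: [1]
LOAD_CONST → push 11. Stack: [1, 11]
BINARY_OP + → 1 + 11 = 12. Stack: [12]
LOAD_CONST → push 11. Stack: [12, 11]
BINARY_OP // → 12 // 11 = 1. Stack: [1]
STORE_FAST y → y=1. Stack: []
LOAD_CONST → push 8. Stack: [8]
LOAD_FAST y → push 1. Stack: [8, 1]
BINARY_OP | → 8 | 1 = 9. Stack: [9]
STORE_FAST n → n=9. Stack: []
LOAD_CONST → push 1. Stack: [1]
LOAD_FAST a → push 1. Stack: [1, 1]
BINARY_OP // → 1 // 1 = 1. Stack: [1]
STORE_FAST y → y=1. Stack: []
LOAD_CONST → push 3. Stack: [3]
LOAD_FAST y → push 1. Stack: [3, 1]
BINARY_OP * → 3 * 1 = 3. Stack: [3]
LOAD_FAST_LOAD_FAST y,a → push 1,1. Stack: [3, 1, 1]
BINARY_OP + → 1 + 1 = 2. Stack: [3, 2]
BINARY_OP % → 3 % 2 = 1. Stack: [1]
STORE_FAST t → t=1. Stack: []
LOAD_FAST_LOAD_FAST a,n → push 1,9. Stack: [1, 9]
BINARY_OP - → 1 - 9 = -8. Stack: [-8]
STORE_FAST q → q=-8. Stack: []
LOAD_FAST_LOAD_FAST q,t → push -8,1. Stack: [-8, 1]
BINARY_OP - → -8 - 1 = -9. Stack: [-9]
RETURN_VALUE → return -9.

-9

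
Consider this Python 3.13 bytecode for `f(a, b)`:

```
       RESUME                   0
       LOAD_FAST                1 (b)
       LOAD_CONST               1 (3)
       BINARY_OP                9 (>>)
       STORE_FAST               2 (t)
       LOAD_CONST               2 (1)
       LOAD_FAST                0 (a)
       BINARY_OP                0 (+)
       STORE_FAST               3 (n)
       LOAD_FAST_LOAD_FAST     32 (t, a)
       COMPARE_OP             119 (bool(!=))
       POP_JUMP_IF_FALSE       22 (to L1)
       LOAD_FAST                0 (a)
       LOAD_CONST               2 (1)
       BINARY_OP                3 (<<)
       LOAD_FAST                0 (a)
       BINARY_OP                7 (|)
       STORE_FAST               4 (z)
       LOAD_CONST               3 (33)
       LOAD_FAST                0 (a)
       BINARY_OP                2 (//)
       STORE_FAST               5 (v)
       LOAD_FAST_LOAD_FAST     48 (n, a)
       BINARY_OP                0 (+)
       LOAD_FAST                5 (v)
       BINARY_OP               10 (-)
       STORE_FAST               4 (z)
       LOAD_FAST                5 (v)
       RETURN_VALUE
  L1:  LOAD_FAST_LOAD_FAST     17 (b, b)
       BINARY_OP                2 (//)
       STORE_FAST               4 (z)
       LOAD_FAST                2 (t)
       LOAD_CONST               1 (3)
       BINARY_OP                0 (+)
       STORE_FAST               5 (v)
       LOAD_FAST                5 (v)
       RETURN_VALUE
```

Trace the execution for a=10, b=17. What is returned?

LOAD_FAST b → push 17. Stack: [17]
LOAD_CONST → push 3. Stack: [17, 3]
BINARY_OP >> → 17 >> 3 = 2. Stack: [2]
STORE_FAST t → t=2. Stack: []
LOAD_CONST → push 1. Stack: [1]
LOAD_FAST a → push 10. Stack: [1, 10]
BINARY_OP + → 1 + 10 = 11. Stack: [11]
STORE_FAST n → n=11. Stack: []
LOAD_FAST_LOAD_FAST t,a → push 2,10. Stack: [2, 10]
COMPARE_OP bool(!=) → 2 vs 10 = True. Stack: [True]
POP_JUMP_IF_FALSE → pop True; no jump. Stack: []
LOAD_FAST a → push 10. Stack: [10]
LOAD_CONST → push 1. Stack: [10, 1]
BINARY_OP << → 10 << 1 = 20. Stack: [20]
LOAD_FAST a → push 10. Stack: [20, 10]
BINARY_OP | → 20 | 10 = 30. Stack: [30]
STORE_FAST z → z=30. Stack: []
LOAD_CONST → push 33. Stack: [33]
LOAD_FAST a → push 10. Stack: [33, 10]
BINARY_OP // → 33 // 10 = 3. Stack: [3]
STORE_FAST v → v=3. Stack: []
LOAD_FAST_LOAD_FAST n,a → push 11,10. Stack: [11, 10]
BINARY_OP + → 11 + 10 = 21. Stack: [21]
LOAD_FAST v → push 3. Stack: [21, 3]
BINARY_OP - → 21 - 3 = 18. Stack: [18]
STORE_FAST z → z=18. Stack: []
LOAD_FAST v → push 3. Stack: [3]
RETURN_VALUE → return 3.

3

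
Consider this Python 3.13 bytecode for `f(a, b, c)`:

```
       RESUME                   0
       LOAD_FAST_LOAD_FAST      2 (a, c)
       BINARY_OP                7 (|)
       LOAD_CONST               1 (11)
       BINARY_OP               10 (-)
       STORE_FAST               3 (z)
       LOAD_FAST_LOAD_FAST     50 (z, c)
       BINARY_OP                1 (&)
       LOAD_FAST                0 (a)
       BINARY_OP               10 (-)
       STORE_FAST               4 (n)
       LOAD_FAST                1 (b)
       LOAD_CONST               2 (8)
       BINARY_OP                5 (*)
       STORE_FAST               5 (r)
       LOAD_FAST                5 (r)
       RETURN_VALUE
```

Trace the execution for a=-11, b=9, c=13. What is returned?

LOAD_FAST_LOAD_FAST a,c → push -11,13. Stack: [-11, 13]
BINARY_OP | → -11 | 13 = -3. Stack: [-3]
LOAD_CONST → push 11. Stack: [-3, 11]
BINARY_OP - → -3 - 11 = -14. Stack: [-14]
STORE_FAST z → z=-14. Stack: []
LOAD_FAST_LOAD_FAST z,c → push -14,13. Stack: [-14, 13]
BINARY_OP & → -14 & 13 = 0. Stack: [0]
LOAD_FAST a → push -11. Stack: [0, -11]
BINARY_OP - → 0 - -11 = 11. Stack: [11]
STORE_FAST n → n=11. Stack: []
LOAD_FAST b → push 9. Stack: [9]
LOAD_CONST → push 8. Stack: [9, 8]
BINARY_OP * → 9 * 8 = 72. Stack: [72]
STORE_FAST r → r=72. Stack: []
LOAD_FAST r → push 72. Stack: [72]
RETURN_VALUE → return 72.

72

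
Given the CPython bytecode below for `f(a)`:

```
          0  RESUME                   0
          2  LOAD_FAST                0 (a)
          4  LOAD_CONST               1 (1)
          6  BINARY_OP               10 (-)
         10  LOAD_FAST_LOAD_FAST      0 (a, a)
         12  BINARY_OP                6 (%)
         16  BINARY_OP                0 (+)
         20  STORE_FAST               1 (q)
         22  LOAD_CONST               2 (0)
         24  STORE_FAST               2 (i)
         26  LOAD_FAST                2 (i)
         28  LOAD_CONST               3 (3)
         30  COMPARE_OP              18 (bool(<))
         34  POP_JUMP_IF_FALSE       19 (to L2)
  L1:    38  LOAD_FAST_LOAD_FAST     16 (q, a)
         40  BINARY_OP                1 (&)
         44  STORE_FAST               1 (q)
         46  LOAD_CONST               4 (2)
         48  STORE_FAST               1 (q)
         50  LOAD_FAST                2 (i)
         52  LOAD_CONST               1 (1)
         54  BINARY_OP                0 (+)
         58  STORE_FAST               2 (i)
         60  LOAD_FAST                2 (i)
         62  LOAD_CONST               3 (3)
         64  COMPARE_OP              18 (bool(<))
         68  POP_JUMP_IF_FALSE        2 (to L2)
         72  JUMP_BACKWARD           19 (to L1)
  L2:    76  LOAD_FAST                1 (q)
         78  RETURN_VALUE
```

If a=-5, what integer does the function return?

2

LOAD_FAST a → push -5. Stack: [-5]
LOAD_CONST → push 1. Stack: [-5, 1]
BINARY_OP - → -5 - 1 = -6. Stack: [-6]
LOAD_FAST_LOAD_FAST a,a → push -5,-5. Stack: [-6, -5, -5]
BINARY_OP % → -5 % -5 = 0. Stack: [-6, 0]
BINARY_OP + → -6 + 0 = -6. Stack: [-6]
STORE_FAST q → q=-6. Stack: []
LOAD_CONST → push 0. Stack: [0]
STORE_FAST i → i=0. Stack: []
LOAD_FAST i → push 0. Stack: [0]
LOAD_CONST → push 3. Stack: [0, 3]
COMPARE_OP bool(<) → 0 vs 3 = True. Stack: [True]
POP_JUMP_IF_FALSE → pop True; no jump. Stack: []
LOAD_FAST_LOAD_FAST q,a → push -6,-5. Stack: [-6, -5]
BINARY_OP & → -6 & -5 = -6. Stack: [-6]
STORE_FAST q → q=-6. Stack: []
LOAD_CONST → push 2. Stack: [2]
STORE_FAST q → q=2. Stack: []
LOAD_FAST i → push 0. Stack: [0]
LOAD_CONST → push 1. Stack: [0, 1]
BINARY_OP + → 0 + 1 = 1. Stack: [1]
STORE_FAST i → i=1. Stack: []
LOAD_FAST i → push 1. Stack: [1]
LOAD_CONST → push 3. Stack: [1, 3]
COMPARE_OP bool(<) → 1 vs 3 = True. Stack: [True]
POP_JUMP_IF_FALSE → pop True; no jump. Stack: []
LOAD_FAST_LOAD_FAST q,a → push 2,-5. Stack: [2, -5]
BINARY_OP & → 2 & -5 = 2. Stack: [2]
STORE_FAST q → q=2. Stack: []
LOAD_CONST → push 2. Stack: [2]
STORE_FAST q → q=2. Stack: []
LOAD_FAST i → push 1. Stack: [1]
LOAD_CONST → push 1. Stack: [1, 1]
BINARY_OP + → 1 + 1 = 2. Stack: [2]
STORE_FAST i → i=2. Stack: []
LOAD_FAST i → push 2. Stack: [2]
LOAD_CONST → push 3. Stack: [2, 3]
COMPARE_OP bool(<) → 2 vs 3 = True. Stack: [True]
POP_JUMP_IF_FALSE → pop True; no jump. Stack: []
LOAD_FAST_LOAD_FAST q,a → push 2,-5. Stack: [2, -5]
BINARY_OP & → 2 & -5 = 2. Stack: [2]
STORE_FAST q → q=2. Stack: []
LOAD_CONST → push 2. Stack: [2]
STORE_FAST q → q=2. Stack: []
LOAD_FAST i → push 2. Stack: [2]
LOAD_CONST → push 1. Stack: [2, 1]
BINARY_OP + → 2 + 1 = 3. Stack: [3]
STORE_FAST i → i=3. Stack: []
LOAD_FAST i → push 3. Stack: [3]
LOAD_CONST → push 3. Stack: [3, 3]
COMPARE_OP bool(<) → 3 vs 3 = False. Stack: [False]
POP_JUMP_IF_FALSE → pop False; jump. Stack: []
LOAD_FAST q → push 2. Stack: [2]
RETURN_VALUE → return 2.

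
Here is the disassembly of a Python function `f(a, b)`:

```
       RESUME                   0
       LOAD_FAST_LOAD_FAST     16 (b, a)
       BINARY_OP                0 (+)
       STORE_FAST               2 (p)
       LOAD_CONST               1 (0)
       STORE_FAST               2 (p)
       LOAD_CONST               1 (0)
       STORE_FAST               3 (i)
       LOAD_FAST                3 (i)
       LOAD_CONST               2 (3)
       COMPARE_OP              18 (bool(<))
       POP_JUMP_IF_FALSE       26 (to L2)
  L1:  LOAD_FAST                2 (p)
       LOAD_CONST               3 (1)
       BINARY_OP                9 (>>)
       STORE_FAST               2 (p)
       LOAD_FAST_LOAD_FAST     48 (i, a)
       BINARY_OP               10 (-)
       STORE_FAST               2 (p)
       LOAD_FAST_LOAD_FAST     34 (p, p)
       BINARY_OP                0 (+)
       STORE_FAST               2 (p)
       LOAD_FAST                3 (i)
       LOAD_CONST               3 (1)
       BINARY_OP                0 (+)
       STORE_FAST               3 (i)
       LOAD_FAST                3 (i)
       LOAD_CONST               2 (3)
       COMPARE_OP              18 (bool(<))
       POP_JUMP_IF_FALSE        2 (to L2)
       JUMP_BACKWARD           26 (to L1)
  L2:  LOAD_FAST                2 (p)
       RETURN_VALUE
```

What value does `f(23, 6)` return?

LOAD_FAST_LOAD_FAST b,a → push 6,23
BINARY_OP + → 6 + 23 = 29
STORE_FAST p → p=29
LOAD_CONST → push 0
STORE_FAST p → p=0
LOAD_CONST → push 0
STORE_FAST i → i=0
LOAD_FAST i → push 0
LOAD_CONST → push 3
COMPARE_OP bool(<) → 0 vs 3 = True
POP_JUMP_IF_FALSE → pop True; no jump
LOAD_FAST p → push 0
LOAD_CONST → push 1
BINARY_OP >> → 0 >> 1 = 0
STORE_FAST p → p=0
LOAD_FAST_LOAD_FAST i,a → push 0,23
BINARY_OP - → 0 - 23 = -23
STORE_FAST p → p=-23
LOAD_FAST_LOAD_FAST p,p → push -23,-23
BINARY_OP + → -23 + -23 = -46
STORE_FAST p → p=-46
LOAD_FAST i → push 0
LOAD_CONST → push 1
BINARY_OP + → 0 + 1 = 1
STORE_FAST i → i=1
LOAD_FAST i → push 1
LOAD_CONST → push 3
COMPARE_OP bool(<) → 1 vs 3 = True
POP_JUMP_IF_FALSE → pop True; no jump
LOAD_FAST p → push -46
LOAD_CONST → push 1
BINARY_OP >> → -46 >> 1 = -23
STORE_FAST p → p=-23
LOAD_FAST_LOAD_FAST i,a → push 1,23
BINARY_OP - → 1 - 23 = -22
STORE_FAST p → p=-22
LOAD_FAST_LOAD_FAST p,p → push -22,-22
BINARY_OP + → -22 + -22 = -44
STORE_FAST p → p=-44
LOAD_FAST i → push 1
LOAD_CONST → push 1
BINARY_OP + → 1 + 1 = 2
STORE_FAST i → i=2
LOAD_FAST i → push 2
LOAD_CONST → push 3
COMPARE_OP bool(<) → 2 vs 3 = True
POP_JUMP_IF_FALSE → pop True; no jump
LOAD_FAST p → push -44
LOAD_CONST → push 1
BINARY_OP >> → -44 >> 1 = -22
STORE_FAST p → p=-22
LOAD_FAST_LOAD_FAST i,a → push 2,23
BINARY_OP - → 2 - 23 = -21
STORE_FAST p → p=-21
LOAD_FAST_LOAD_FAST p,p → push -21,-21
BINARY_OP + → -21 + -21 = -42
STORE_FAST p → p=-42
LOAD_FAST i → push 2
LOAD_CONST → push 1
BINARY_OP + → 2 + 1 = 3
STORE_FAST i → i=3
LOAD_FAST i → push 3
LOAD_CONST → push 3
COMPARE_OP bool(<) → 3 vs 3 = False
POP_JUMP_IF_FALSE → pop False; jump
LOAD_FAST p → push -42
RETURN_VALUE → return -42.

-42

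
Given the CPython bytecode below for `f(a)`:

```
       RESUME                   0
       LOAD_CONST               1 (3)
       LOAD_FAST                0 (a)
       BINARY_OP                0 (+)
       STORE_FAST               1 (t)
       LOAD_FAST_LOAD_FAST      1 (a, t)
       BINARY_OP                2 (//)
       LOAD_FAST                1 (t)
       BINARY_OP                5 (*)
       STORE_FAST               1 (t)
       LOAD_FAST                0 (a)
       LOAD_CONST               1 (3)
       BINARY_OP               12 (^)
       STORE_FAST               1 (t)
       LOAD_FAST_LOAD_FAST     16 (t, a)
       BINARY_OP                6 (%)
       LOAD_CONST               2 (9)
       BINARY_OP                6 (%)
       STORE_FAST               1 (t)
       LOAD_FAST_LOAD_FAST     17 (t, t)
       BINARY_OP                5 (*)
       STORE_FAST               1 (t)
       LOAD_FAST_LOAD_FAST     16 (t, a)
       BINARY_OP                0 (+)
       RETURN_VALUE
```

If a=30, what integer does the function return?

34

LOAD_CONST → push 3. Stack: [3]
LOAD_FAST a → push 30. Stack: [3, 30]
BINARY_OP + → 3 + 30 = 33. Stack: [33]
STORE_FAST t → t=33. Stack: []
LOAD_FAST_LOAD_FAST a,t → push 30,33. Stack: [30, 33]
BINARY_OP // → 30 // 33 = 0. Stack: [0]
LOAD_FAST t → push 33. Stack: [0, 33]
BINARY_OP * → 0 * 33 = 0. Stack: [0]
STORE_FAST t → t=0. Stack: []
LOAD_FAST a → push 30. Stack: [30]
LOAD_CONST → push 3. Stack: [30, 3]
BINARY_OP ^ → 30 ^ 3 = 29. Stack: [29]
STORE_FAST t → t=29. Stack: []
LOAD_FAST_LOAD_FAST t,a → push 29,30. Stack: [29, 30]
BINARY_OP % → 29 % 30 = 29. Stack: [29]
LOAD_CONST → push 9. Stack: [29, 9]
BINARY_OP % → 29 % 9 = 2. Stack: [2]
STORE_FAST t → t=2. Stack: []
LOAD_FAST_LOAD_FAST t,t → push 2,2. Stack: [2, 2]
BINARY_OP * → 2 * 2 = 4. Stack: [4]
STORE_FAST t → t=4. Stack: []
LOAD_FAST_LOAD_FAST t,a → push 4,30. Stack: [4, 30]
BINARY_OP + → 4 + 30 = 34. Stack: [34]
RETURN_VALUE → return 34.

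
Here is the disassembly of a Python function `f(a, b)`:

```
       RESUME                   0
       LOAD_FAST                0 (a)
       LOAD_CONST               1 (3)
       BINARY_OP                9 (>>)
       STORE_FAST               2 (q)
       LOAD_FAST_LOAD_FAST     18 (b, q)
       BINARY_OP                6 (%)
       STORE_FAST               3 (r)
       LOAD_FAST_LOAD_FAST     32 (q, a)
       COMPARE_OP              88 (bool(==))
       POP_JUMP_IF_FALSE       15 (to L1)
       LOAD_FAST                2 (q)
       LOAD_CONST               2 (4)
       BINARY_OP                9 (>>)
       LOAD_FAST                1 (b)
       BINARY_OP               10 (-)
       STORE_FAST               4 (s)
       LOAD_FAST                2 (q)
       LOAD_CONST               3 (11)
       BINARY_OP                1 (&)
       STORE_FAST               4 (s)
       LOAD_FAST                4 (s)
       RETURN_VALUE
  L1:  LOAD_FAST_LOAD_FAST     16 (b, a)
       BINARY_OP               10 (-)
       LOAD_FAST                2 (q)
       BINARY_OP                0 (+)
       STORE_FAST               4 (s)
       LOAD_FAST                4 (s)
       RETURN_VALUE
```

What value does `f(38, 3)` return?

-31

LOAD_FAST a → push 38. Stack: [38]
LOAD_CONST → push 3. Stack: [38, 3]
BINARY_OP >> → 38 >> 3 = 4. Stack: [4]
STORE_FAST q → q=4. Stack: []
LOAD_FAST_LOAD_FAST b,q → push 3,4. Stack: [3, 4]
BINARY_OP % → 3 % 4 = 3. Stack: [3]
STORE_FAST r → r=3. Stack: []
LOAD_FAST_LOAD_FAST q,a → push 4,38. Stack: [4, 38]
COMPARE_OP bool(==) → 4 vs 38 = False. Stack: [False]
POP_JUMP_IF_FALSE → pop False; jump. Stack: []
LOAD_FAST_LOAD_FAST b,a → push 3,38. Stack: [3, 38]
BINARY_OP - → 3 - 38 = -35. Stack: [-35]
LOAD_FAST q → push 4. Stack: [-35, 4]
BINARY_OP + → -35 + 4 = -31. Stack: [-31]
STORE_FAST s → s=-31. Stack: []
LOAD_FAST s → push -31. Stack: [-31]
RETURN_VALUE → return -31.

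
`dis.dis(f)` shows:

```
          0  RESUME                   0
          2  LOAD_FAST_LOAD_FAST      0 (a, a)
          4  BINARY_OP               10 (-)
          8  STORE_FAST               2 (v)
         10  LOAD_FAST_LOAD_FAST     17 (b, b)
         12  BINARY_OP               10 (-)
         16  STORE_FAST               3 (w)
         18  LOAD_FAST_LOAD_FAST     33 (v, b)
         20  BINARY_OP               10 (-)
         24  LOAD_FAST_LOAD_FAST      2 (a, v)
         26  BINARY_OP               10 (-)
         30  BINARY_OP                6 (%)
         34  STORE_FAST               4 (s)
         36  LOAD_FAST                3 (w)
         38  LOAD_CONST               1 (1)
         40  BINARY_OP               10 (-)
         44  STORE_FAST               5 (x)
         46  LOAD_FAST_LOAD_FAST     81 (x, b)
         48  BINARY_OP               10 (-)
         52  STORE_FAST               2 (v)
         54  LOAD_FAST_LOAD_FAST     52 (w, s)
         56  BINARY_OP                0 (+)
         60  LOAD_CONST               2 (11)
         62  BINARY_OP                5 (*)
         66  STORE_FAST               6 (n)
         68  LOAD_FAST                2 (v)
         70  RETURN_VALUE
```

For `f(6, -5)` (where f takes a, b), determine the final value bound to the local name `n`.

LOAD_FAST_LOAD_FAST a,a → push 6,6. Stack: [6, 6]
BINARY_OP - → 6 - 6 = 0. Stack: [0]
STORE_FAST v → v=0. Stack: []
LOAD_FAST_LOAD_FAST b,b → push -5,-5. Stack: [-5, -5]
BINARY_OP - → -5 - -5 = 0. Stack: [0]
STORE_FAST w → w=0. Stack: []
LOAD_FAST_LOAD_FAST v,b → push 0,-5. Stack: [0, -5]
BINARY_OP - → 0 - -5 = 5. Stack: [5]
LOAD_FAST_LOAD_FAST a,v → push 6,0. Stack: [5, 6, 0]
BINARY_OP - → 6 - 0 = 6. Stack: [5, 6]
BINARY_OP % → 5 % 6 = 5. Stack: [5]
STORE_FAST s → s=5. Stack: []
LOAD_FAST w → push 0. Stack: [0]
LOAD_CONST → push 1. Stack: [0, 1]
BINARY_OP - → 0 - 1 = -1. Stack: [-1]
STORE_FAST x → x=-1. Stack: []
LOAD_FAST_LOAD_FAST x,b → push -1,-5. Stack: [-1, -5]
BINARY_OP - → -1 - -5 = 4. Stack: [4]
STORE_FAST v → v=4. Stack: []
LOAD_FAST_LOAD_FAST w,s → push 0,5. Stack: [0, 5]
BINARY_OP + → 0 + 5 = 5. Stack: [5]
LOAD_CONST → push 11. Stack: [5, 11]
BINARY_OP * → 5 * 11 = 55. Stack: [55]
STORE_FAST n → n=55. Stack: []
LOAD_FAST v → push 4. Stack: [4]
RETURN_VALUE → return 4.

55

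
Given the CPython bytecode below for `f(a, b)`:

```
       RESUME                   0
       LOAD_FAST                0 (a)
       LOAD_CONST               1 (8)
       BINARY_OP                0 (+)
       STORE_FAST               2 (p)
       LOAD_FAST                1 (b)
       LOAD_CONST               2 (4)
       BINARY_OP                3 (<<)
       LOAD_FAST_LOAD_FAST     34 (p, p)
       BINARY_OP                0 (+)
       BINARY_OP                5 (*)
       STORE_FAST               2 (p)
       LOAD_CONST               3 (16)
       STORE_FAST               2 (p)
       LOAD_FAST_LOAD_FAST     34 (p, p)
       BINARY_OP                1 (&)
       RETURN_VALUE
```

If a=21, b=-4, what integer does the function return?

LOAD_FAST a → push 21. Stack: [21]
LOAD_CONST → push 8. Stack: [21, 8]
BINARY_OP + → 21 + 8 = 29. Stack: [29]
STORE_FAST p → p=29. Stack: []
LOAD_FAST b → push -4. Stack: [-4]
LOAD_CONST → push 4. Stack: [-4, 4]
BINARY_OP << → -4 << 4 = -64. Stack: [-64]
LOAD_FAST_LOAD_FAST p,p → push 29,29. Stack: [-64, 29, 29]
BINARY_OP + → 29 + 29 = 58. Stack: [-64, 58]
BINARY_OP * → -64 * 58 = -3712. Stack: [-3712]
STORE_FAST p → p=-3712. Stack: []
LOAD_CONST → push 16. Stack: [16]
STORE_FAST p → p=16. Stack: []
LOAD_FAST_LOAD_FAST p,p → push 16,16. Stack: [16, 16]
BINARY_OP & → 16 & 16 = 16. Stack: [16]
RETURN_VALUE → return 16.

16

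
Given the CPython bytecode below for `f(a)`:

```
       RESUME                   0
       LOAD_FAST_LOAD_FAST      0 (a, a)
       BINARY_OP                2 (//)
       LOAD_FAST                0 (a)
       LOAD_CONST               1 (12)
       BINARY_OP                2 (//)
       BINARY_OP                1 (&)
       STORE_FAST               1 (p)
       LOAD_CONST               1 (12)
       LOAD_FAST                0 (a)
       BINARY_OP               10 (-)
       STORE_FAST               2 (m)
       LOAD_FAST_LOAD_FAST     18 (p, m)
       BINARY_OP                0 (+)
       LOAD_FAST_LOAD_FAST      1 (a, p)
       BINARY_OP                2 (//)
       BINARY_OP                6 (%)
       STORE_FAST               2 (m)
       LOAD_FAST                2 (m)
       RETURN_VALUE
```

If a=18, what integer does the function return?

LOAD_FAST_LOAD_FAST a,a → push 18,18. Stack: [18, 18]
BINARY_OP // → 18 // 18 = 1. Stack: [1]
LOAD_FAST a → push 18. Stack: [1, 18]
LOAD_CONST → push 12. Stack: [1, 18, 12]
BINARY_OP // → 18 // 12 = 1. Stack: [1, 1]
BINARY_OP & → 1 & 1 = 1. Stack: [1]
STORE_FAST p → p=1. Stack: []
LOAD_CONST → push 12. Stack: [12]
LOAD_FAST a → push 18. Stack: [12, 18]
BINARY_OP - → 12 - 18 = -6. Stack: [-6]
STORE_FAST m → m=-6. Stack: []
LOAD_FAST_LOAD_FAST p,m → push 1,-6. Stack: [1, -6]
BINARY_OP + → 1 + -6 = -5. Stack: [-5]
LOAD_FAST_LOAD_FAST a,p → push 18,1. Stack: [-5, 18, 1]
BINARY_OP // → 18 // 1 = 18. Stack: [-5, 18]
BINARY_OP % → -5 % 18 = 13. Stack: [13]
STORE_FAST m → m=13. Stack: []
LOAD_FAST m → push 13. Stack: [13]
RETURN_VALUE → return 13.

13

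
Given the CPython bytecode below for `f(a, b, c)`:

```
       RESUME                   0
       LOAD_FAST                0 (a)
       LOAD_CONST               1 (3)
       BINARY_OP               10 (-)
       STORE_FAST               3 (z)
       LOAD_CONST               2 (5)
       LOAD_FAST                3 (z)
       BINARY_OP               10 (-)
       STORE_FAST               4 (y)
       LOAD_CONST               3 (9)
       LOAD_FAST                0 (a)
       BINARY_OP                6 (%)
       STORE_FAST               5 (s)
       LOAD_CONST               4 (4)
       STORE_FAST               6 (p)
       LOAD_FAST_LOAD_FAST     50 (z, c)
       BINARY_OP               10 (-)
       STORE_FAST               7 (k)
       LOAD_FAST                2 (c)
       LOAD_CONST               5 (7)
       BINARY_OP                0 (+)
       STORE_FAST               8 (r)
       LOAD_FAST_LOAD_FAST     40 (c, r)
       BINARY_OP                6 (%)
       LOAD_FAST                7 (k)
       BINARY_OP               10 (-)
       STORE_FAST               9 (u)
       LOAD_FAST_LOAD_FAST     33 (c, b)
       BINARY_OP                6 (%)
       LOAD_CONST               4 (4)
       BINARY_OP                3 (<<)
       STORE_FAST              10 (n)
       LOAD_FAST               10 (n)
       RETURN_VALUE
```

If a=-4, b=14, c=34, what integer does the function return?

LOAD_FAST a → push -4. Stack: [-4]
LOAD_CONST → push 3. Stack: [-4, 3]
BINARY_OP - → -4 - 3 = -7. Stack: [-7]
STORE_FAST z → z=-7. Stack: []
LOAD_CONST → push 5. Stack: [5]
LOAD_FAST z → push -7. Stack: [5, -7]
BINARY_OP - → 5 - -7 = 12. Stack: [12]
STORE_FAST y → y=12. Stack: []
LOAD_CONST → push 9. Stack: [9]
LOAD_FAST a → push -4. Stack: [9, -4]
BINARY_OP % → 9 % -4 = -3. Stack: [-3]
STORE_FAST s → s=-3. Stack: []
LOAD_CONST → push 4. Stack: [4]
STORE_FAST p → p=4. Stack: []
LOAD_FAST_LOAD_FAST z,c → push -7,34. Stack: [-7, 34]
BINARY_OP - → -7 - 34 = -41. Stack: [-41]
STORE_FAST k → k=-41. Stack: []
LOAD_FAST c → push 34. Stack: [34]
LOAD_CONST → push 7. Stack: [34, 7]
BINARY_OP + → 34 + 7 = 41. Stack: [41]
STORE_FAST r → r=41. Stack: []
LOAD_FAST_LOAD_FAST c,r → push 34,41. Stack: [34, 41]
BINARY_OP % → 34 % 41 = 34. Stack: [34]
LOAD_FAST k → push -41. Stack: [34, -41]
BINARY_OP - → 34 - -41 = 75. Stack: [75]
STORE_FAST u → u=75. Stack: []
LOAD_FAST_LOAD_FAST c,b → push 34,14. Stack: [34, 14]
BINARY_OP % → 34 % 14 = 6. Stack: [6]
LOAD_CONST → push 4. Stack: [6, 4]
BINARY_OP << → 6 << 4 = 96. Stack: [96]
STORE_FAST n → n=96. Stack: []
LOAD_FAST n → push 96. Stack: [96]
RETURN_VALUE → return 96.

96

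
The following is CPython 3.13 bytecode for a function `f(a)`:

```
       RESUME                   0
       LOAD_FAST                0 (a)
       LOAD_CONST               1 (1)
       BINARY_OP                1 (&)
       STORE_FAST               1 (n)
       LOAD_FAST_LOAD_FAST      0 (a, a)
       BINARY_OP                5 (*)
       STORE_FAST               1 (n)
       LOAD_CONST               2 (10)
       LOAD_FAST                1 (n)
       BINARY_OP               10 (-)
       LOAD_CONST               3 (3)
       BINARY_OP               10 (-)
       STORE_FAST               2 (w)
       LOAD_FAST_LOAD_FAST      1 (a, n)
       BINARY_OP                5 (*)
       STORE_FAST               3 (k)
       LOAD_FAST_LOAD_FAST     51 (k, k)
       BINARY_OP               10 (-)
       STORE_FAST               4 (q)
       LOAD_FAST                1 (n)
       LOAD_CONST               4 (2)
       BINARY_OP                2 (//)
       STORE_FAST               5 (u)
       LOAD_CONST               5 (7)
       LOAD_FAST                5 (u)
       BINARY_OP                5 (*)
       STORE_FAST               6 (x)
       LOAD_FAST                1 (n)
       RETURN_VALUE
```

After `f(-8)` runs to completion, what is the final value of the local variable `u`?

LOAD_FAST a → push -8. Stack: [-8]
LOAD_CONST → push 1. Stack: [-8, 1]
BINARY_OP & → -8 & 1 = 0. Stack: [0]
STORE_FAST n → n=0. Stack: []
LOAD_FAST_LOAD_FAST a,a → push -8,-8. Stack: [-8, -8]
BINARY_OP * → -8 * -8 = 64. Stack: [64]
STORE_FAST n → n=64. Stack: []
LOAD_CONST → push 10. Stack: [10]
LOAD_FAST n → push 64. Stack: [10, 64]
BINARY_OP - → 10 - 64 = -54. Stack: [-54]
LOAD_CONST → push 3. Stack: [-54, 3]
BINARY_OP - → -54 - 3 = -57. Stack: [-57]
STORE_FAST w → w=-57. Stack: []
LOAD_FAST_LOAD_FAST a,n → push -8,64. Stack: [-8, 64]
BINARY_OP * → -8 * 64 = -512. Stack: [-512]
STORE_FAST k → k=-512. Stack: []
LOAD_FAST_LOAD_FAST k,k → push -512,-512. Stack: [-512, -512]
BINARY_OP - → -512 - -512 = 0. Stack: [0]
STORE_FAST q → q=0. Stack: []
LOAD_FAST n → push 64. Stack: [64]
LOAD_CONST → push 2. Stack: [64, 2]
BINARY_OP // → 64 // 2 = 32. Stack: [32]
STORE_FAST u → u=32. Stack: []
LOAD_CONST → push 7. Stack: [7]
LOAD_FAST u → push 32. Stack: [7, 32]
BINARY_OP * → 7 * 32 = 224. Stack: [224]
STORE_FAST x → x=224. Stack: []
LOAD_FAST n → push 64. Stack: [64]
RETURN_VALUE → return 64.

32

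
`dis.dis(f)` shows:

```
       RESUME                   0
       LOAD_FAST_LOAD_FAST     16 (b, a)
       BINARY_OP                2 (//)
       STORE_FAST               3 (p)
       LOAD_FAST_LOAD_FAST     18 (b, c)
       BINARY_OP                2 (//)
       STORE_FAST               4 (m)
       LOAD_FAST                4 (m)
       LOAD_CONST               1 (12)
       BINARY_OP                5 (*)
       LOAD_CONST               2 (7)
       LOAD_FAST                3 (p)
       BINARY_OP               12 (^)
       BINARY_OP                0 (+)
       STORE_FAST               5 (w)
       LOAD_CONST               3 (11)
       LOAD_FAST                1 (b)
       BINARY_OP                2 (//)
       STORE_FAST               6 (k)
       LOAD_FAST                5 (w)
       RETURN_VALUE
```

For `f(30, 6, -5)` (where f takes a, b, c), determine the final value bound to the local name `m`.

-2

LOAD_FAST_LOAD_FAST b,a → push 6,30. Stack: [6, 30]
BINARY_OP // → 6 // 30 = 0. Stack: [0]
STORE_FAST p → p=0. Stack: []
LOAD_FAST_LOAD_FAST b,c → push 6,-5. Stack: [6, -5]
BINARY_OP // → 6 // -5 = -2. Stack: [-2]
STORE_FAST m → m=-2. Stack: []
LOAD_FAST m → push -2. Stack: [-2]
LOAD_CONST → push 12. Stack: [-2, 12]
BINARY_OP * → -2 * 12 = -24. Stack: [-24]
LOAD_CONST → push 7. Stack: [-24, 7]
LOAD_FAST p → push 0. Stack: [-24, 7, 0]
BINARY_OP ^ → 7 ^ 0 = 7. Stack: [-24, 7]
BINARY_OP + → -24 + 7 = -17. Stack: [-17]
STORE_FAST w → w=-17. Stack: []
LOAD_CONST → push 11. Stack: [11]
LOAD_FAST b → push 6. Stack: [11, 6]
BINARY_OP // → 11 // 6 = 1. Stack: [1]
STORE_FAST k → k=1. Stack: []
LOAD_FAST w → push -17. Stack: [-17]
RETURN_VALUE → return -17.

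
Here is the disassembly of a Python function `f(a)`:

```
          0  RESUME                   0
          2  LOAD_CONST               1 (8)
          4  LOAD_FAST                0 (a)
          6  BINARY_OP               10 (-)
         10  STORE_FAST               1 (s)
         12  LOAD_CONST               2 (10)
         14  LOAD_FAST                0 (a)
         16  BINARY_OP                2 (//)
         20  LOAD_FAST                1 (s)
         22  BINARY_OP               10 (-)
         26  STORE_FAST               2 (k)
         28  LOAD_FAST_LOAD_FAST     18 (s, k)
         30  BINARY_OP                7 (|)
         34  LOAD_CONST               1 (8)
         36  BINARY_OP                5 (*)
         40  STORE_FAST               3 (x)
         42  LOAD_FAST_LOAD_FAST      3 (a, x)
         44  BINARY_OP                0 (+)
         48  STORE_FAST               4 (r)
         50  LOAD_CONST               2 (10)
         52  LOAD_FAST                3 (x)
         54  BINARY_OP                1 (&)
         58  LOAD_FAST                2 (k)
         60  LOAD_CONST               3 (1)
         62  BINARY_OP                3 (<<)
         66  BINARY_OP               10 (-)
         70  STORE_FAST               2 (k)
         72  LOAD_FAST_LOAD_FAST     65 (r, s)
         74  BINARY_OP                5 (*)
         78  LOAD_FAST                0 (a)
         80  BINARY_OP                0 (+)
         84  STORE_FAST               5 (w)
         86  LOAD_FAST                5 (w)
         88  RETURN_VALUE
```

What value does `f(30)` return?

LOAD_CONST → push 8. Stack: [8]
LOAD_FAST a → push 30. Stack: [8, 30]
BINARY_OP - → 8 - 30 = -22. Stack: [-22]
STORE_FAST s → s=-22. Stack: []
LOAD_CONST → push 10. Stack: [10]
LOAD_FAST a → push 30. Stack: [10, 30]
BINARY_OP // → 10 // 30 = 0. Stack: [0]
LOAD_FAST s → push -22. Stack: [0, -22]
BINARY_OP - → 0 - -22 = 22. Stack: [22]
STORE_FAST k → k=22. Stack: []
LOAD_FAST_LOAD_FAST s,k → push -22,22. Stack: [-22, 22]
BINARY_OP | → -22 | 22 = -2. Stack: [-2]
LOAD_CONST → push 8. Stack: [-2, 8]
BINARY_OP * → -2 * 8 = -16. Stack: [-16]
STORE_FAST x → x=-16. Stack: []
LOAD_FAST_LOAD_FAST a,x → push 30,-16. Stack: [30, -16]
BINARY_OP + → 30 + -16 = 14. Stack: [14]
STORE_FAST r → r=14. Stack: []
LOAD_CONST → push 10. Stack: [10]
LOAD_FAST x → push -16. Stack: [10, -16]
BINARY_OP & → 10 & -16 = 0. Stack: [0]
LOAD_FAST k → push 22. Stack: [0, 22]
LOAD_CONST → push 1. Stack: [0, 22, 1]
BINARY_OP << → 22 << 1 = 44. Stack: [0, 44]
BINARY_OP - → 0 - 44 = -44. Stack: [-44]
STORE_FAST k → k=-44. Stack: []
LOAD_FAST_LOAD_FAST r,s → push 14,-22. Stack: [14, -22]
BINARY_OP * → 14 * -22 = -308. Stack: [-308]
LOAD_FAST a → push 30. Stack: [-308, 30]
BINARY_OP + → -308 + 30 = -278. Stack: [-278]
STORE_FAST w → w=-278. Stack: []
LOAD_FAST w → push -278. Stack: [-278]
RETURN_VALUE → return -278.

-278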